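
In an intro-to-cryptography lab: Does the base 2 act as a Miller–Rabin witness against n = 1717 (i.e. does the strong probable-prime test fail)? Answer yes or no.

n − 1 = 1716 = 2^2 · 429, so s = 2 and d = 429.
Repeated squaring mod 1717: 2^1 ≡ 2, 2^2 ≡ 4, 2^4 ≡ 16, 2^8 ≡ 256, 2^16 ≡ 290, 2^32 ≡ 1684, 2^64 ≡ 1089, 2^128 ≡ 1191, 2^256 ≡ 239.
429 = 256 + 128 + 32 + 8 + 4 + 1, so 2^429 ≡ 239·1191·1684·256·16·2 ≡ 1069 (mod 1717).
x_0 = 2^429 mod 1717 = 1069.
x_0 is neither 1 nor 1716, so continue squaring.
x_1 = 1069^2 mod 1717 = 956.
Reached i = s−1 = 1 without hitting −1: 2 is a Miller–Rabin witness and 1717 is composite.

yes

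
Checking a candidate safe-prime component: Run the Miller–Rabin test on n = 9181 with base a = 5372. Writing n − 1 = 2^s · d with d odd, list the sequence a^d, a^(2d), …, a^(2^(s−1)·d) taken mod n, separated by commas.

n − 1 = 9180 = 2^2 · 2295, so s = 2 and d = 2295.
x_0 = 5372^2295 mod 9181 = 8878.
x_1 = 8878^2 mod 9181 = 9180.

8878, 9180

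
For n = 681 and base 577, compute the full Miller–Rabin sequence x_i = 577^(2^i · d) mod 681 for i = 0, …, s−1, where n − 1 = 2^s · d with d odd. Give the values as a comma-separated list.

n − 1 = 680 = 2^3 · 85, so s = 3 and d = 85.
x_0 = 577^85 mod 681 = 67.
x_1 = 67^2 mod 681 = 403.
x_2 = 403^2 mod 681 = 331.

67, 403, 331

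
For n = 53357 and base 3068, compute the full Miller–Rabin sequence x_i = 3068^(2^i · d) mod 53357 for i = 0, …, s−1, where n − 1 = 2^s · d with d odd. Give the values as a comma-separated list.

45662, 40112

n − 1 = 53356 = 2^2 · 13339, so s = 2 and d = 13339.
x_0 = 3068^13339 mod 53357 = 45662.
x_1 = 45662^2 mod 53357 = 40112.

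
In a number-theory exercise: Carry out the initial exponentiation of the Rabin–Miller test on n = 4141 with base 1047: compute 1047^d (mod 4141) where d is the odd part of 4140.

1602

n − 1 = 4140 = 2^2 · 1035, so s = 2 and d = 1035.
Repeated squaring mod 4141: 1047^1 ≡ 1047, 1047^2 ≡ 2985, 1047^4 ≡ 2934, 1047^8 ≡ 3358, 1047^16 ≡ 221, 1047^32 ≡ 3290, 1047^64 ≡ 3667, 1047^128 ≡ 1062, 1047^256 ≡ 1492, 1047^512 ≡ 2347, 1047^1024 ≡ 879.
1035 = 1024 + 8 + 2 + 1, so 1047^1035 ≡ 879·3358·2985·1047 ≡ 1602 (mod 4141).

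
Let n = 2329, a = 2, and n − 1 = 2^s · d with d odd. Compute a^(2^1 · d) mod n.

1628

n − 1 = 2328 = 2^3 · 291, so s = 3 and d = 291.
Repeated squaring mod 2329: 2^1 ≡ 2, 2^2 ≡ 4, 2^4 ≡ 16, 2^8 ≡ 256, 2^16 ≡ 324, 2^32 ≡ 171, 2^64 ≡ 1293, 2^128 ≡ 1956, 2^256 ≡ 1718.
291 = 256 + 32 + 2 + 1, so 2^291 ≡ 1718·171·4·2 ≡ 263 (mod 2329).
x_0 = 263.
x_1 = 263^2 mod 2329 = 1628.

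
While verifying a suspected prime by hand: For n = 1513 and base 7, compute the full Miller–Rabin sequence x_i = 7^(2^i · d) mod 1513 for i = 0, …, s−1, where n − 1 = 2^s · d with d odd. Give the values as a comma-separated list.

567, 733, 174

n − 1 = 1512 = 2^3 · 189, so s = 3 and d = 189.
x_0 = 7^189 mod 1513 = 567.
x_1 = 567^2 mod 1513 = 733.
x_2 = 733^2 mod 1513 = 174.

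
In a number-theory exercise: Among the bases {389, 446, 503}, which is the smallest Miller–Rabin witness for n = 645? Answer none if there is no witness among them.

446

n − 1 = 644 = 2^2 · 161, so s = 2 and d = 161.
Base 389: x_0 = 389^161 mod 645 = 644. x_0 = 644 ≡ −1, so 389 is not a witness.
Base 446: x_0 = 446^161 mod 645 = 431. x_0 is neither 1 nor 644, so continue squaring. x_1 = 431^2 mod 645 = 1. x_1 = 1 but x_0 ≠ ±1, a nontrivial square root of 1 — 446 is a witness and 645 is composite.
Base 503: x_0 = 503^161 mod 645 = 338. x_0 is neither 1 nor 644, so continue squaring. x_1 = 338^2 mod 645 = 79. Reached i = s−1 = 1 without hitting −1: 503 is a Miller–Rabin witness and 645 is composite.
The smallest witness among the given bases is 446.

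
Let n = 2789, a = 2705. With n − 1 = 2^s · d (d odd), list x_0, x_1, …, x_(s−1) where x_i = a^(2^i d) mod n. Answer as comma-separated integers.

1, 1

n − 1 = 2788 = 2^2 · 697, so s = 2 and d = 697.
x_0 = 2705^697 mod 2789 = 1.
x_1 = 1^2 mod 2789 = 1.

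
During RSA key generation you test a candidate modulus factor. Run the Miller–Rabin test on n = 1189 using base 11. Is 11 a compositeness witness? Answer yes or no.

n − 1 = 1188 = 2^2 · 297, so s = 2 and d = 297.
x_0 = 11^297 mod 1189 = 438.
x_0 is neither 1 nor 1188, so continue squaring.
x_1 = 438^2 mod 1189 = 415.
Reached i = s−1 = 1 without hitting −1: 11 is a Miller–Rabin witness and 1189 is composite.

yes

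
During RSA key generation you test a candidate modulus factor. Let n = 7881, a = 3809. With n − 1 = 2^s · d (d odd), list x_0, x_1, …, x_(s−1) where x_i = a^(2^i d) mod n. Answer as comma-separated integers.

n − 1 = 7880 = 2^3 · 985, so s = 3 and d = 985.
x_0 = 3809^985 mod 7881 = 3833.
x_1 = 3833^2 mod 7881 = 1705.
x_2 = 1705^2 mod 7881 = 6817.

3833, 1705, 6817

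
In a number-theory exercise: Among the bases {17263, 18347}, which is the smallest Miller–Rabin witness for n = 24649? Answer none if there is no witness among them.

n − 1 = 24648 = 2^3 · 3081, so s = 3 and d = 3081.
Base 17263: x_0 = 17263^3081 mod 24649 = 11018. x_0 is neither 1 nor 24648, so continue squaring. x_1 = 11018^2 mod 24649 = 24648. x_1 ≡ −1, so 17263 is not a witness.
Base 18347: x_0 = 18347^3081 mod 24649 = 21010. x_0 is neither 1 nor 24648, so continue squaring. x_1 = 21010^2 mod 24649 = 5808. x_2 = 5808^2 mod 24649 = 13032. Reached i = s−1 = 2 without hitting −1: 18347 is a Miller–Rabin witness and 24649 is composite.
The smallest witness among the given bases is 18347.

18347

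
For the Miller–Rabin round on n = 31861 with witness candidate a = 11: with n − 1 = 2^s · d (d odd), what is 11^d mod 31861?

8162

n − 1 = 31860 = 2^2 · 7965, so s = 2 and d = 7965.
Repeated squaring mod 31861: 11^1 ≡ 11, 11^2 ≡ 121, 11^4 ≡ 14641, 11^8 ≡ 29934, 11^16 ≡ 17453, 11^32 ≡ 16049, 11^64 ≡ 6077, 11^128 ≡ 3030, 11^256 ≡ 4932, 11^512 ≡ 14681, 11^1024 ≡ 23957, 11^2048 ≡ 25656, 11^4096 ≡ 13937.
7965 = 4096 + 2048 + 1024 + 512 + 256 + 16 + 8 + 4 + 1, so 11^7965 ≡ 13937·25656·23957·14681·4932·17453·29934·14641·11 ≡ 8162 (mod 31861).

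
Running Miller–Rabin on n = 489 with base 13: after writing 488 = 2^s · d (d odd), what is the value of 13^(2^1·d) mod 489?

391

n − 1 = 488 = 2^3 · 61, so s = 3 and d = 61.
x_0 = 13^61 mod 489 = 37.
x_1 = 37^2 mod 489 = 391.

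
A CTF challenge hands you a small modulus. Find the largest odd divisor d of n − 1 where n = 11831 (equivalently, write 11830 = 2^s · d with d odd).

5915

Halving: 11830 → 5915; 5915 is odd.
So 11830 = 2^1 · 5915.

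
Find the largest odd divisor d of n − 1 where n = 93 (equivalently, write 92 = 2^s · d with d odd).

Halving: 92 → 46 → 23; 23 is odd.
So 92 = 2^2 · 23.

23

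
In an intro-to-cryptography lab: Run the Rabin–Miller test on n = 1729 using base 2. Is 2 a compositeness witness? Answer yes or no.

n − 1 = 1728 = 2^6 · 27, so s = 6 and d = 27.
x_0 = 2^27 mod 1729 = 645.
x_0 is neither 1 nor 1728, so continue squaring.
x_1 = 645^2 mod 1729 = 1065.
x_2 = 1065^2 mod 1729 = 1.
x_2 = 1 but x_1 ≠ ±1, a nontrivial square root of 1 — 2 is a witness and 1729 is composite.

yes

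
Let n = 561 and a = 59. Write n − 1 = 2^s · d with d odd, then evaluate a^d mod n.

n − 1 = 560 = 2^4 · 35, so s = 4 and d = 35.
59^35 mod 561 = 155.

155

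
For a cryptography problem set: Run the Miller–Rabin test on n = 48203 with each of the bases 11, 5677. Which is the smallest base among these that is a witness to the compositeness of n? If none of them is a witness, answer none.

11

n − 1 = 48202 = 2^1 · 24101, so s = 1 and d = 24101.
Base 11: x_0 = 11^24101 mod 48203 = 36164. x_0 ∉ {1, 48202} and s = 1, so 11 is a Miller–Rabin witness and 48203 is composite.
Base 5677: x_0 = 5677^24101 mod 48203 = 43904. x_0 ∉ {1, 48202} and s = 1, so 5677 is a Miller–Rabin witness and 48203 is composite.
The smallest witness among the given bases is 11.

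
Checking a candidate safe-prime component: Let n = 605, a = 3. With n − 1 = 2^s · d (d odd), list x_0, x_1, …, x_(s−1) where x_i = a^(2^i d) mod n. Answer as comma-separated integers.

487, 9

n − 1 = 604 = 2^2 · 151, so s = 2 and d = 151.
x_0 = 3^151 mod 605 = 487.
x_1 = 487^2 mod 605 = 9.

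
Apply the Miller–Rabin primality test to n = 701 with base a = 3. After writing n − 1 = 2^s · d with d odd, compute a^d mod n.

566

n − 1 = 700 = 2^2 · 175, so s = 2 and d = 175.
Repeated squaring mod 701: 3^1 ≡ 3, 3^2 ≡ 9, 3^4 ≡ 81, 3^8 ≡ 252, 3^16 ≡ 414, 3^32 ≡ 352, 3^64 ≡ 528, 3^128 ≡ 487.
175 = 128 + 32 + 8 + 4 + 2 + 1, so 3^175 ≡ 487·352·252·81·9·3 ≡ 566 (mod 701).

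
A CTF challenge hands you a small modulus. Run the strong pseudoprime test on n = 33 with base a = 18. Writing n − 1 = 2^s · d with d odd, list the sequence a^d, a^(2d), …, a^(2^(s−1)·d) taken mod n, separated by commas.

n − 1 = 32 = 2^5 · 1, so s = 5 and d = 1.
x_0 = 18^1 mod 33 = 18.
x_1 = 18^2 mod 33 = 27.
x_2 = 27^2 mod 33 = 3.
x_3 = 3^2 mod 33 = 9.
x_4 = 9^2 mod 33 = 15.

18, 27, 3, 9, 15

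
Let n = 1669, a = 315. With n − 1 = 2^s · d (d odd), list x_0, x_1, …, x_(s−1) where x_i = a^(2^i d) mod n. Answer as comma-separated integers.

220, 1668

n − 1 = 1668 = 2^2 · 417, so s = 2 and d = 417.
x_0 = 315^417 mod 1669 = 220.
x_1 = 220^2 mod 1669 = 1668.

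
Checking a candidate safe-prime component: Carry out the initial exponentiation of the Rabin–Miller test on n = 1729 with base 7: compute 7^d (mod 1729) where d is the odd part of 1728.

n − 1 = 1728 = 2^6 · 27, so s = 6 and d = 27.
Repeated squaring mod 1729: 7^1 ≡ 7, 7^2 ≡ 49, 7^4 ≡ 672, 7^8 ≡ 315, 7^16 ≡ 672.
27 = 16 + 8 + 2 + 1, so 7^27 ≡ 672·315·49·7 ≡ 343 (mod 1729).

343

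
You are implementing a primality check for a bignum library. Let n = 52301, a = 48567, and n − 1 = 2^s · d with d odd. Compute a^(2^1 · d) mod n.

52300

n − 1 = 52300 = 2^2 · 13075, so s = 2 and d = 13075.
x_0 = 48567^13075 mod 52301 = 16431.
x_1 = 16431^2 mod 52301 = 52300.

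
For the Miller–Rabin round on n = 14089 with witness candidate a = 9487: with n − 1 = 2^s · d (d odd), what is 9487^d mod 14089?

n − 1 = 14088 = 2^3 · 1761, so s = 3 and d = 1761.
9487^1761 mod 14089 = 4042.

4042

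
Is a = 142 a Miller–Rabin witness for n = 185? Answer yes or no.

no

n − 1 = 184 = 2^3 · 23, so s = 3 and d = 23.
x_0 = 142^23 mod 185 = 43.
x_0 is neither 1 nor 184, so continue squaring.
x_1 = 43^2 mod 185 = 184.
x_1 ≡ −1, so 142 is not a witness.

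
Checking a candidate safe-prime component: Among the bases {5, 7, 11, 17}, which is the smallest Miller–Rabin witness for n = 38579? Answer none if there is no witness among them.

n − 1 = 38578 = 2^1 · 19289, so s = 1 and d = 19289.
Base 5: x_0 = 5^19289 mod 38579 = 6389. x_0 ∉ {1, 38578} and s = 1, so 5 is a Miller–Rabin witness and 38579 is composite.
Base 7: x_0 = 7^19289 mod 38579 = 774. x_0 ∉ {1, 38578} and s = 1, so 7 is a Miller–Rabin witness and 38579 is composite.
Base 11: x_0 = 11^19289 mod 38579 = 17415. x_0 ∉ {1, 38578} and s = 1, so 11 is a Miller–Rabin witness and 38579 is composite.
Base 17: x_0 = 17^19289 mod 38579 = 1286. x_0 ∉ {1, 38578} and s = 1, so 17 is a Miller–Rabin witness and 38579 is composite.
The smallest witness among the given bases is 5.

5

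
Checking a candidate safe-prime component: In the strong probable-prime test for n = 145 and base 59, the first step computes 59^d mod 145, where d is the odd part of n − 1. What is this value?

59

n − 1 = 144 = 2^4 · 9, so s = 4 and d = 9.
59^9 mod 145 = 59.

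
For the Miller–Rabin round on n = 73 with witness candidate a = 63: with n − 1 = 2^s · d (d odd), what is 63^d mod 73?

63

n − 1 = 72 = 2^3 · 9, so s = 3 and d = 9.
63^9 mod 73 = 63.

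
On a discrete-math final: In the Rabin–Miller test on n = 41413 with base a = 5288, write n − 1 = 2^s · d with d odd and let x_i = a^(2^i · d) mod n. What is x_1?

41412

n − 1 = 41412 = 2^2 · 10353, so s = 2 and d = 10353.
By repeated squaring, 5288^10353 ≡ 29073 (mod 41413).
x_0 = 29073.
x_1 = 29073^2 mod 41413 = 41412.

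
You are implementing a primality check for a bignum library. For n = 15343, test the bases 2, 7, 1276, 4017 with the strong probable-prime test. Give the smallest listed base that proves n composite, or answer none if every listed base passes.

2

n − 1 = 15342 = 2^1 · 7671, so s = 1 and d = 7671.
Base 2: x_0 = 2^7671 mod 15343 = 8380. x_0 ∉ {1, 15342} and s = 1, so 2 is a Miller–Rabin witness and 15343 is composite.
Base 7: x_0 = 7^7671 mod 15343 = 2149. x_0 ∉ {1, 15342} and s = 1, so 7 is a Miller–Rabin witness and 15343 is composite.
Base 1276: x_0 = 1276^7671 mod 15343 = 12582. x_0 ∉ {1, 15342} and s = 1, so 1276 is a Miller–Rabin witness and 15343 is composite.
Base 4017: x_0 = 4017^7671 mod 15343 = 14419. x_0 ∉ {1, 15342} and s = 1, so 4017 is a Miller–Rabin witness and 15343 is composite.
The smallest witness among the given bases is 2.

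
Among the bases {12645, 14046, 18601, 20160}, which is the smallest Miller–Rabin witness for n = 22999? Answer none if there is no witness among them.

14046

n − 1 = 22998 = 2^1 · 11499, so s = 1 and d = 11499.
Base 12645: x_0 = 12645^11499 mod 22999 = 1. x_0 = 1, so 12645 is not a witness.
Base 14046: x_0 = 14046^11499 mod 22999 = 4442. x_0 ∉ {1, 22998} and s = 1, so 14046 is a Miller–Rabin witness and 22999 is composite.
Base 18601: x_0 = 18601^11499 mod 22999 = 15415. x_0 ∉ {1, 22998} and s = 1, so 18601 is a Miller–Rabin witness and 22999 is composite.
Base 20160: x_0 = 20160^11499 mod 22999 = 13986. x_0 ∉ {1, 22998} and s = 1, so 20160 is a Miller–Rabin witness and 22999 is composite.
The smallest witness among the given bases is 14046.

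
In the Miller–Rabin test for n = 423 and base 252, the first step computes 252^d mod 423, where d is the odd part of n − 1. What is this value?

378

n − 1 = 422 = 2^1 · 211, so s = 1 and d = 211.
By repeated squaring, 252^211 ≡ 378 (mod 423).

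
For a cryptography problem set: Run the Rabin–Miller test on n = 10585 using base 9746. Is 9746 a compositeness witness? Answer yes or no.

n − 1 = 10584 = 2^3 · 1323, so s = 3 and d = 1323.
x_0 = 9746^1323 mod 10585 = 5841.
x_0 is neither 1 nor 10584, so continue squaring.
x_1 = 5841^2 mod 10585 = 1826.
x_2 = 1826^2 mod 10585 = 1.
x_2 = 1 but x_1 ≠ ±1, a nontrivial square root of 1 — 9746 is a witness and 10585 is composite.

yes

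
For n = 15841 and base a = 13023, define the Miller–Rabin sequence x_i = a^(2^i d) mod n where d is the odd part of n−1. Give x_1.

13021

n − 1 = 15840 = 2^5 · 495, so s = 5 and d = 495.
Repeated squaring mod 15841: 13023^1 ≡ 13023, 13023^2 ≡ 4783, 13023^4 ≡ 2685, 13023^8 ≡ 1570, 13023^16 ≡ 9545, 13023^32 ≡ 5434, 13023^64 ≡ 732, 13023^128 ≡ 13071, 13023^256 ≡ 5856.
495 = 256 + 128 + 64 + 32 + 8 + 4 + 2 + 1, so 13023^495 ≡ 5856·13071·732·5434·1570·2685·4783·13023 ≡ 8896 (mod 15841).
x_0 = 8896.
x_1 = 8896^2 mod 15841 = 13021.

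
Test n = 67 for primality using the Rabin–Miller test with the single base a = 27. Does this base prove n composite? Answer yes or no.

n − 1 = 66 = 2^1 · 33, so s = 1 and d = 33.
Repeated squaring mod 67: 27^1 ≡ 27, 27^2 ≡ 59, 27^4 ≡ 64, 27^8 ≡ 9, 27^16 ≡ 14, 27^32 ≡ 62.
33 = 32 + 1, so 27^33 ≡ 62·27 ≡ 66 (mod 67).
x_0 = 27^33 mod 67 = 66.
x_0 = 66 ≡ −1, so 27 is not a witness.

no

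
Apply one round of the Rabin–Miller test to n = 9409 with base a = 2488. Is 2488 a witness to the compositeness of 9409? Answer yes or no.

no

n − 1 = 9408 = 2^6 · 147, so s = 6 and d = 147.
x_0 = 2488^147 mod 9409 = 5742.
x_0 is neither 1 nor 9408, so continue squaring.
x_1 = 5742^2 mod 9409 = 1428.
x_2 = 1428^2 mod 9409 = 6840.
x_3 = 6840^2 mod 9409 = 4052.
x_4 = 4052^2 mod 9409 = 9408.
x_4 ≡ −1, so 2488 is not a witness.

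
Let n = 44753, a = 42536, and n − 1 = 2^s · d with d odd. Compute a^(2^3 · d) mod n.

1

n − 1 = 44752 = 2^4 · 2797, so s = 4 and d = 2797.
x_0 = 42536^2797 mod 44753 = 7380.
x_1 = 7380^2 mod 44753 = 44752.
x_2 = 44752^2 mod 44753 = 1.
x_3 = 1^2 mod 44753 = 1.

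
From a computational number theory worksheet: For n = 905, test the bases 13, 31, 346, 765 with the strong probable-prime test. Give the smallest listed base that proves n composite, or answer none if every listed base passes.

n − 1 = 904 = 2^3 · 113, so s = 3 and d = 113.
Base 13: x_0 = 13^113 mod 905 = 613. x_0 is neither 1 nor 904, so continue squaring. x_1 = 613^2 mod 905 = 194. x_2 = 194^2 mod 905 = 531. Reached i = s−1 = 2 without hitting −1: 13 is a Miller–Rabin witness and 905 is composite.
Base 31: x_0 = 31^113 mod 905 = 436. x_0 is neither 1 nor 904, so continue squaring. x_1 = 436^2 mod 905 = 46. x_2 = 46^2 mod 905 = 306. Reached i = s−1 = 2 without hitting −1: 31 is a Miller–Rabin witness and 905 is composite.
Base 346: x_0 = 346^113 mod 905 = 366. x_0 is neither 1 nor 904, so continue squaring. x_1 = 366^2 mod 905 = 16. x_2 = 16^2 mod 905 = 256. Reached i = s−1 = 2 without hitting −1: 346 is a Miller–Rabin witness and 905 is composite.
Base 765: x_0 = 765^113 mod 905 = 655. x_0 is neither 1 nor 904, so continue squaring. x_1 = 655^2 mod 905 = 55. x_2 = 55^2 mod 905 = 310. Reached i = s−1 = 2 without hitting −1: 765 is a Miller–Rabin witness and 905 is composite.
The smallest witness among the given bases is 13.

13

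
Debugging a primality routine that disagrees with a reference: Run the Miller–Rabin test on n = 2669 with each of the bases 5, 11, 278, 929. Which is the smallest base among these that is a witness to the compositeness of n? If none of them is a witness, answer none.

n − 1 = 2668 = 2^2 · 667, so s = 2 and d = 667.
Base 5: x_0 = 5^667 mod 2669 = 555. x_0 is neither 1 nor 2668, so continue squaring. x_1 = 555^2 mod 2669 = 1090. Reached i = s−1 = 1 without hitting −1: 5 is a Miller–Rabin witness and 2669 is composite.
Base 11: x_0 = 11^667 mod 2669 = 1610. x_0 is neither 1 nor 2668, so continue squaring. x_1 = 1610^2 mod 2669 = 501. Reached i = s−1 = 1 without hitting −1: 11 is a Miller–Rabin witness and 2669 is composite.
Base 278: x_0 = 278^667 mod 2669 = 2385. x_0 is neither 1 nor 2668, so continue squaring. x_1 = 2385^2 mod 2669 = 586. Reached i = s−1 = 1 without hitting −1: 278 is a Miller–Rabin witness and 2669 is composite.
Base 929: x_0 = 929^667 mod 2669 = 301. x_0 is neither 1 nor 2668, so continue squaring. x_1 = 301^2 mod 2669 = 2524. Reached i = s−1 = 1 without hitting −1: 929 is a Miller–Rabin witness and 2669 is composite.
The smallest witness among the given bases is 5.

5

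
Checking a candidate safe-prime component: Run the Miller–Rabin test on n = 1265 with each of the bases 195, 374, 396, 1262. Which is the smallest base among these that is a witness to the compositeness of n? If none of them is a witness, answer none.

n − 1 = 1264 = 2^4 · 79, so s = 4 and d = 79.
Base 195: x_0 = 195^79 mod 1265 = 40. x_0 is neither 1 nor 1264, so continue squaring. x_1 = 40^2 mod 1265 = 335. x_2 = 335^2 mod 1265 = 905. x_3 = 905^2 mod 1265 = 570. Reached i = s−1 = 3 without hitting −1: 195 is a Miller–Rabin witness and 1265 is composite.
Base 374: x_0 = 374^79 mod 1265 = 979. x_0 is neither 1 nor 1264, so continue squaring. x_1 = 979^2 mod 1265 = 836. x_2 = 836^2 mod 1265 = 616. x_3 = 616^2 mod 1265 = 1221. Reached i = s−1 = 3 without hitting −1: 374 is a Miller–Rabin witness and 1265 is composite.
Base 396: x_0 = 396^79 mod 1265 = 1056. x_0 is neither 1 nor 1264, so continue squaring. x_1 = 1056^2 mod 1265 = 671. x_2 = 671^2 mod 1265 = 1166. x_3 = 1166^2 mod 1265 = 946. Reached i = s−1 = 3 without hitting −1: 396 is a Miller–Rabin witness and 1265 is composite.
Base 1262: x_0 = 1262^79 mod 1265 = 1118. x_0 is neither 1 nor 1264, so continue squaring. x_1 = 1118^2 mod 1265 = 104. x_2 = 104^2 mod 1265 = 696. x_3 = 696^2 mod 1265 = 1186. Reached i = s−1 = 3 without hitting −1: 1262 is a Miller–Rabin witness and 1265 is composite.
The smallest witness among the given bases is 195.

195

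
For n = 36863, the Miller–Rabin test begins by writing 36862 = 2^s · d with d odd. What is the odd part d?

Halving: 36862 → 18431; 18431 is odd.
So 36862 = 2^1 · 18431.

18431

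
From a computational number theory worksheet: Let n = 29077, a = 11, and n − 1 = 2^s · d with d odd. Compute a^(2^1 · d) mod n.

1

n − 1 = 29076 = 2^2 · 7269, so s = 2 and d = 7269.
Repeated squaring mod 29077: 11^1 ≡ 11, 11^2 ≡ 121, 11^4 ≡ 14641, 11^8 ≡ 3237, 11^16 ≡ 10449, 11^32 ≡ 26543, 11^64 ≡ 24216, 11^128 ≡ 18797, 11^256 ≡ 12582, 11^512 ≡ 11536, 11^1024 ≡ 22944, 11^2048 ≡ 17128, 11^4096 ≡ 10531.
7269 = 4096 + 2048 + 1024 + 64 + 32 + 4 + 1, so 11^7269 ≡ 10531·17128·22944·24216·26543·14641·11 ≡ 1 (mod 29077).
x_0 = 1.
x_1 = 1^2 mod 29077 = 1.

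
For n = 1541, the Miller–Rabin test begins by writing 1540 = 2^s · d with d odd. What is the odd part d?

385

Halving: 1540 → 770 → 385; 385 is odd.
So 1540 = 2^2 · 385.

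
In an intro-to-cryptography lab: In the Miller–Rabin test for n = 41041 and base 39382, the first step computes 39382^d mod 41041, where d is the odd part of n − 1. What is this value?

27279

n − 1 = 41040 = 2^4 · 2565, so s = 4 and d = 2565.
39382^2565 mod 41041 = 27279.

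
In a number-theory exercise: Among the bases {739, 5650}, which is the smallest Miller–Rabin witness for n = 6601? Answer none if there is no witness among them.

n − 1 = 6600 = 2^3 · 825, so s = 3 and d = 825.
Base 739: x_0 = 739^825 mod 6601 = 1. x_0 = 1, so 739 is not a witness.
Base 5650: x_0 = 5650^825 mod 6601 = 3886. x_0 is neither 1 nor 6600, so continue squaring. x_1 = 3886^2 mod 6601 = 4509. x_2 = 4509^2 mod 6601 = 1. x_2 = 1 but x_1 ≠ ±1, a nontrivial square root of 1 — 5650 is a witness and 6601 is composite.
The smallest witness among the given bases is 5650.

5650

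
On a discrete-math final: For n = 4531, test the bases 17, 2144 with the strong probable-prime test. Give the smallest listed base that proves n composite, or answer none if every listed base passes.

n − 1 = 4530 = 2^1 · 2265, so s = 1 and d = 2265.
Base 17: x_0 = 17^2265 mod 4531 = 1376. x_0 ∉ {1, 4530} and s = 1, so 17 is a Miller–Rabin witness and 4531 is composite.
Base 2144: x_0 = 2144^2265 mod 4531 = 934. x_0 ∉ {1, 4530} and s = 1, so 2144 is a Miller–Rabin witness and 4531 is composite.
The smallest witness among the given bases is 17.

17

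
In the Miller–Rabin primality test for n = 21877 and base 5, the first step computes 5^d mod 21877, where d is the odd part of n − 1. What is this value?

8954

n − 1 = 21876 = 2^2 · 5469, so s = 2 and d = 5469.
5^5469 mod 21877 = 8954.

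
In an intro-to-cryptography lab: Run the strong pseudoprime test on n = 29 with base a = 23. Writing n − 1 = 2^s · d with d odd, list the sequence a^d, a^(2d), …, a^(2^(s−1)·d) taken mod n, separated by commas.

1, 1

n − 1 = 28 = 2^2 · 7, so s = 2 and d = 7.
x_0 = 23^7 mod 29 = 1.
x_1 = 1^2 mod 29 = 1.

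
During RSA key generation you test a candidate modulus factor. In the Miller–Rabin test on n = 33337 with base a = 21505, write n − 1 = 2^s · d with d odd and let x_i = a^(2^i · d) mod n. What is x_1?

n − 1 = 33336 = 2^3 · 4167, so s = 3 and d = 4167.
By repeated squaring, 21505^4167 ≡ 17051 (mod 33337).
x_0 = 17051.
x_1 = 17051^2 mod 33337 = 4624.

4624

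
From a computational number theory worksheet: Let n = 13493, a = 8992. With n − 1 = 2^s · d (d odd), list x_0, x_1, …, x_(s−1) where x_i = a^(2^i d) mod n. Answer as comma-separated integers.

n − 1 = 13492 = 2^2 · 3373, so s = 2 and d = 3373.
x_0 = 8992^3373 mod 13493 = 10543.
x_1 = 10543^2 mod 13493 = 13008.

10543, 13008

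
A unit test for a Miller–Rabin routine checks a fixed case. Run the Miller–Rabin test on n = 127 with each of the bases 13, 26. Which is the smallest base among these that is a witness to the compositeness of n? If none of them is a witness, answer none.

none

n − 1 = 126 = 2^1 · 63, so s = 1 and d = 63.
Base 13: x_0 = 13^63 mod 127 = 1. x_0 = 1, so 13 is not a witness.
Base 26: x_0 = 26^63 mod 127 = 1. x_0 = 1, so 26 is not a witness.
No listed base is a witness for 127.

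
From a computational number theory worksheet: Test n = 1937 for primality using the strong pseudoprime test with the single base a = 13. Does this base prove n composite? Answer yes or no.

n − 1 = 1936 = 2^4 · 121, so s = 4 and d = 121.
x_0 = 13^121 mod 1937 = 364.
x_0 is neither 1 nor 1936, so continue squaring.
x_1 = 364^2 mod 1937 = 780.
x_2 = 780^2 mod 1937 = 182.
x_3 = 182^2 mod 1937 = 195.
Reached i = s−1 = 3 without hitting −1: 13 is a Miller–Rabin witness and 1937 is composite.

yes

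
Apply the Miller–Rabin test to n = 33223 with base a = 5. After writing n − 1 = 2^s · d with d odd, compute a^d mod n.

n − 1 = 33222 = 2^1 · 16611, so s = 1 and d = 16611.
5^16611 mod 33223 = 33222.

33222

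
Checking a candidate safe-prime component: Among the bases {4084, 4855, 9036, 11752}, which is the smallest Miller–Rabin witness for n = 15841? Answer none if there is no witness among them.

n − 1 = 15840 = 2^5 · 495, so s = 5 and d = 495.
Base 4084: x_0 = 4084^495 mod 15841 = 15840. x_0 = 15840 ≡ −1, so 4084 is not a witness.
Base 4855: x_0 = 4855^495 mod 15841 = 1. x_0 = 1, so 4855 is not a witness.
Base 9036: x_0 = 9036^495 mod 15841 = 15840. x_0 = 15840 ≡ −1, so 9036 is not a witness.
Base 11752: x_0 = 11752^495 mod 15841 = 15840. x_0 = 15840 ≡ −1, so 11752 is not a witness.
No listed base is a witness for 15841.

none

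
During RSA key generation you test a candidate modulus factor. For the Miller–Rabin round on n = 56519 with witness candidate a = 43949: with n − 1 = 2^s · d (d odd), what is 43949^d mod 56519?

1

n − 1 = 56518 = 2^1 · 28259, so s = 1 and d = 28259.
Repeated squaring mod 56519: 43949^1 ≡ 43949, 43949^2 ≡ 34295, 43949^4 ≡ 43154, 43949^8 ≡ 23185, 43949^16 ≡ 48535, 43949^32 ≡ 47343, 43949^64 ≡ 42185, 43949^128 ≡ 16991, 43949^256 ≡ 51548, 43949^512 ≡ 12038, 43949^1024 ≡ 55247, 43949^2048 ≡ 35452, 43949^4096 ≡ 31301, 43949^8192 ≡ 52255, 43949^16384 ≡ 39097.
28259 = 16384 + 8192 + 2048 + 1024 + 512 + 64 + 32 + 2 + 1, so 43949^28259 ≡ 39097·52255·35452·55247·12038·42185·47343·34295·43949 ≡ 1 (mod 56519).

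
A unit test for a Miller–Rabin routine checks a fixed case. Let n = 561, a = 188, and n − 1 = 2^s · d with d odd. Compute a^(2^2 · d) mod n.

n − 1 = 560 = 2^4 · 35, so s = 4 and d = 35.
x_0 = 188^35 mod 561 = 188.
x_1 = 188^2 mod 561 = 1.
x_2 = 1^2 mod 561 = 1.

1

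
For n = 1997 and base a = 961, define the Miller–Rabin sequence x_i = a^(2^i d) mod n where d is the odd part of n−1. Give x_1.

1

n − 1 = 1996 = 2^2 · 499, so s = 2 and d = 499.
Repeated squaring mod 1997: 961^1 ≡ 961, 961^2 ≡ 907, 961^4 ≡ 1882, 961^8 ≡ 1243, 961^16 ≡ 1368, 961^32 ≡ 235, 961^64 ≡ 1306, 961^128 ≡ 198, 961^256 ≡ 1261.
499 = 256 + 128 + 64 + 32 + 16 + 2 + 1, so 961^499 ≡ 1261·198·1306·235·1368·907·961 ≡ 1996 (mod 1997).
x_0 = 1996.
x_1 = 1996^2 mod 1997 = 1.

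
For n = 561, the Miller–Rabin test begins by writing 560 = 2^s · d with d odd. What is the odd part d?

35

Halving: 560 → 280 → 140 → 70 → 35; 35 is odd.
So 560 = 2^4 · 35.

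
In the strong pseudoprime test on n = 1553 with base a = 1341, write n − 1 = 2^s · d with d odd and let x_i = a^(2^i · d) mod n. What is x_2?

1

n − 1 = 1552 = 2^4 · 97, so s = 4 and d = 97.
x_0 = 1341^97 mod 1553 = 339.
x_1 = 339^2 mod 1553 = 1552.
x_2 = 1552^2 mod 1553 = 1.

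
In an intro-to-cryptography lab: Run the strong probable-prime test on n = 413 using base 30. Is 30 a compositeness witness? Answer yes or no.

n − 1 = 412 = 2^2 · 103, so s = 2 and d = 103.
x_0 = 30^103 mod 413 = 345.
x_0 is neither 1 nor 412, so continue squaring.
x_1 = 345^2 mod 413 = 81.
Reached i = s−1 = 1 without hitting −1: 30 is a Miller–Rabin witness and 413 is composite.

yes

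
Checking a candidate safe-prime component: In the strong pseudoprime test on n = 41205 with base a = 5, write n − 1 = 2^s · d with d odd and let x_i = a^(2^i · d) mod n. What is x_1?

11095

n − 1 = 41204 = 2^2 · 10301, so s = 2 and d = 10301.
x_0 = 5^10301 mod 41205 = 36290.
x_1 = 36290^2 mod 41205 = 11095.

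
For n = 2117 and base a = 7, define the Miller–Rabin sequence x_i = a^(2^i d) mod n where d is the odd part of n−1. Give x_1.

268

n − 1 = 2116 = 2^2 · 529, so s = 2 and d = 529.
x_0 = 7^529 mod 2117 = 226.
x_1 = 226^2 mod 2117 = 268.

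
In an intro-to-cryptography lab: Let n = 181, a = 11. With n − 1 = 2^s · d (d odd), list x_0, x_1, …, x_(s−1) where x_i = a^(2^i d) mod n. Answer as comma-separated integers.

n − 1 = 180 = 2^2 · 45, so s = 2 and d = 45.
x_0 = 11^45 mod 181 = 180.
x_1 = 180^2 mod 181 = 1.

180, 1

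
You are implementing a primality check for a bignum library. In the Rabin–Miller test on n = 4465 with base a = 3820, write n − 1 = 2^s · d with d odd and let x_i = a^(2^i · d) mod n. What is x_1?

n − 1 = 4464 = 2^4 · 279, so s = 4 and d = 279.
By repeated squaring, 3820^279 ≡ 1445 (mod 4465).
x_0 = 1445.
x_1 = 1445^2 mod 4465 = 2870.

2870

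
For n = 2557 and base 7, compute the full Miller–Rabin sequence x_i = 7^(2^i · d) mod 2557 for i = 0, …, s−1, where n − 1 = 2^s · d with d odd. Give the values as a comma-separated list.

n − 1 = 2556 = 2^2 · 639, so s = 2 and d = 639.
x_0 = 7^639 mod 2557 = 2556.
x_1 = 2556^2 mod 2557 = 1.

2556, 1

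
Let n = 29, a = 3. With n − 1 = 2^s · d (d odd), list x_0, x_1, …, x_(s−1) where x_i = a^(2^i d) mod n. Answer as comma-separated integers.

12, 28

n − 1 = 28 = 2^2 · 7, so s = 2 and d = 7.
x_0 = 3^7 mod 29 = 12.
x_1 = 12^2 mod 29 = 28.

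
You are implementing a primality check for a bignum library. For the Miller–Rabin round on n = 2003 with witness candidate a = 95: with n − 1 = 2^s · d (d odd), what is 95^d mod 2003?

2002

n − 1 = 2002 = 2^1 · 1001, so s = 1 and d = 1001.
Repeated squaring mod 2003: 95^1 ≡ 95, 95^2 ≡ 1013, 95^4 ≡ 633, 95^8 ≡ 89, 95^16 ≡ 1912, 95^32 ≡ 269, 95^64 ≡ 253, 95^128 ≡ 1916, 95^256 ≡ 1560, 95^512 ≡ 1958.
1001 = 512 + 256 + 128 + 64 + 32 + 8 + 1, so 95^1001 ≡ 1958·1560·1916·253·269·89·95 ≡ 2002 (mod 2003).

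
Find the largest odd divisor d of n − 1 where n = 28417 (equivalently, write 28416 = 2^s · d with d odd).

Halving: 28416 → 14208 → 7104 → 3552 → 1776 → 888 → 444 → 222 → 111; 111 is odd.
So 28416 = 2^8 · 111.

111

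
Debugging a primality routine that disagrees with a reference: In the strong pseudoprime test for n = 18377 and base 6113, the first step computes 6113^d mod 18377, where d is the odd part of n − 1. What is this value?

n − 1 = 18376 = 2^3 · 2297, so s = 3 and d = 2297.
6113^2297 mod 18377 = 2404.

2404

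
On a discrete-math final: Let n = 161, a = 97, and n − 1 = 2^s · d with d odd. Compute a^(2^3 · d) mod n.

n − 1 = 160 = 2^5 · 5, so s = 5 and d = 5.
x_0 = 97^5 mod 161 = 20.
x_1 = 20^2 mod 161 = 78.
x_2 = 78^2 mod 161 = 127.
x_3 = 127^2 mod 161 = 29.

29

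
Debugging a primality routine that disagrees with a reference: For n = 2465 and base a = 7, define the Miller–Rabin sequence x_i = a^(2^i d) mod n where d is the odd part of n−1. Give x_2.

871

n − 1 = 2464 = 2^5 · 77, so s = 5 and d = 77.
x_0 = 7^77 mod 2465 = 2437.
x_1 = 2437^2 mod 2465 = 784.
x_2 = 784^2 mod 2465 = 871.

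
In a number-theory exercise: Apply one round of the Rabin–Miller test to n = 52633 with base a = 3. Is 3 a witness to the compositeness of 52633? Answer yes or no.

n − 1 = 52632 = 2^3 · 6579, so s = 3 and d = 6579.
x_0 = 3^6579 mod 52633 = 3604.
x_0 is neither 1 nor 52632, so continue squaring.
x_1 = 3604^2 mod 52633 = 41098.
x_2 = 41098^2 mod 52633 = 1.
x_2 = 1 but x_1 ≠ ±1, a nontrivial square root of 1 — 3 is a witness and 52633 is composite.

yes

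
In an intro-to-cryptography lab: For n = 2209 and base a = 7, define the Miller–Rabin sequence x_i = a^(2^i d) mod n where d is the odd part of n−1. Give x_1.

n − 1 = 2208 = 2^5 · 69, so s = 5 and d = 69.
x_0 = 7^69 mod 2209 = 706.
x_1 = 706^2 mod 2209 = 1411.

1411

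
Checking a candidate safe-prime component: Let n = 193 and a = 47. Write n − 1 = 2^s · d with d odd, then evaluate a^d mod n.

n − 1 = 192 = 2^6 · 3, so s = 6 and d = 3.
47^3 mod 193 = 182.

182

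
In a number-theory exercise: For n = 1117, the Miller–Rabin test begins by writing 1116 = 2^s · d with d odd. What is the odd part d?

279

Halving: 1116 → 558 → 279; 279 is odd.
So 1116 = 2^2 · 279.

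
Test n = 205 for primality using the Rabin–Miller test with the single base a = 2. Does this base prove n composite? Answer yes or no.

n − 1 = 204 = 2^2 · 51, so s = 2 and d = 51.
Repeated squaring mod 205: 2^1 ≡ 2, 2^2 ≡ 4, 2^4 ≡ 16, 2^8 ≡ 51, 2^16 ≡ 141, 2^32 ≡ 201.
51 = 32 + 16 + 2 + 1, so 2^51 ≡ 201·141·4·2 ≡ 203 (mod 205).
x_0 = 2^51 mod 205 = 203.
x_0 is neither 1 nor 204, so continue squaring.
x_1 = 203^2 mod 205 = 4.
Reached i = s−1 = 1 without hitting −1: 2 is a Miller–Rabin witness and 205 is composite.

yes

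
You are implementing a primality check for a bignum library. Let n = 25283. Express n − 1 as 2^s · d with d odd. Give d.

Halving: 25282 → 12641; 12641 is odd.
So 25282 = 2^1 · 12641.

12641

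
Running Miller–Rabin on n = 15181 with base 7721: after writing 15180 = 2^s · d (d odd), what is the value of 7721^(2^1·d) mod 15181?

9824

n − 1 = 15180 = 2^2 · 3795, so s = 2 and d = 3795.
Repeated squaring mod 15181: 7721^1 ≡ 7721, 7721^2 ≡ 13235, 7721^4 ≡ 6847, 7721^8 ≡ 2481, 7721^16 ≡ 7056, 7721^32 ≡ 8637, 7721^64 ≡ 13516, 7721^128 ≡ 9283, 7721^256 ≡ 6733, 7721^512 ≡ 2823, 7721^1024 ≡ 14485, 7721^2048 ≡ 13805.
3795 = 2048 + 1024 + 512 + 128 + 64 + 16 + 2 + 1, so 7721^3795 ≡ 13805·14485·2823·9283·13516·7056·13235·7721 ≡ 6062 (mod 15181).
x_0 = 6062.
x_1 = 6062^2 mod 15181 = 9824.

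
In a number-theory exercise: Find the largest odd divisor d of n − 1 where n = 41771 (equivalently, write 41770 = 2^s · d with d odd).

Halving: 41770 → 20885; 20885 is odd.
So 41770 = 2^1 · 20885.

20885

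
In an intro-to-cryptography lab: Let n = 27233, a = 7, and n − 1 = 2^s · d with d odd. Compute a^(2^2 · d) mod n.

10219

n − 1 = 27232 = 2^5 · 851, so s = 5 and d = 851.
x_0 = 7^851 mod 27233 = 18730.
x_1 = 18730^2 mod 27233 = 24627.
x_2 = 24627^2 mod 27233 = 10219.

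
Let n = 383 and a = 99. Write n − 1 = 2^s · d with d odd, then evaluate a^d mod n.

n − 1 = 382 = 2^1 · 191, so s = 1 and d = 191.
99^191 mod 383 = 382.

382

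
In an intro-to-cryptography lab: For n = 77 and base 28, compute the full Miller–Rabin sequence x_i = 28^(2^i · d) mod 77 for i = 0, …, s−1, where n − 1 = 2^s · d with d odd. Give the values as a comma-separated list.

35, 70

n − 1 = 76 = 2^2 · 19, so s = 2 and d = 19.
x_0 = 28^19 mod 77 = 35.
x_1 = 35^2 mod 77 = 70.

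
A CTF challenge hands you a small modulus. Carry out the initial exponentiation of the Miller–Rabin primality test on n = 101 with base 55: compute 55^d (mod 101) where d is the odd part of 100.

n − 1 = 100 = 2^2 · 25, so s = 2 and d = 25.
By repeated squaring, 55^25 ≡ 10 (mod 101).

10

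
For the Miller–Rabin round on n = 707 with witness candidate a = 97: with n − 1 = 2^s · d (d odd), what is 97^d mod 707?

n − 1 = 706 = 2^1 · 353, so s = 1 and d = 353.
Repeated squaring mod 707: 97^1 ≡ 97, 97^2 ≡ 218, 97^4 ≡ 155, 97^8 ≡ 694, 97^16 ≡ 169, 97^32 ≡ 281, 97^64 ≡ 484, 97^128 ≡ 239, 97^256 ≡ 561.
353 = 256 + 64 + 32 + 1, so 97^353 ≡ 561·484·281·97 ≡ 643 (mod 707).

643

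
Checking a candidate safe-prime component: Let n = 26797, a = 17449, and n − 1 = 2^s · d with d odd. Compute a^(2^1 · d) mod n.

22226

n − 1 = 26796 = 2^2 · 6699, so s = 2 and d = 6699.
Repeated squaring mod 26797: 17449^1 ≡ 17449, 17449^2 ≡ 87, 17449^4 ≡ 7569, 17449^8 ≡ 24572, 17449^16 ≡ 19977, 17449^32 ≡ 19605, 17449^64 ≡ 6654, 17449^128 ≡ 7072, 17449^256 ≡ 9982, 17449^512 ≡ 9078, 17449^1024 ≡ 9309, 17449^2048 ≡ 22780, 17449^4096 ≡ 4495.
6699 = 4096 + 2048 + 512 + 32 + 8 + 2 + 1, so 17449^6699 ≡ 4495·22780·9078·19605·24572·87·17449 ≡ 9018 (mod 26797).
x_0 = 9018.
x_1 = 9018^2 mod 26797 = 22226.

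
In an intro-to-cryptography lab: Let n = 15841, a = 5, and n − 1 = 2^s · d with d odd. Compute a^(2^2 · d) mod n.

n − 1 = 15840 = 2^5 · 495, so s = 5 and d = 495.
Repeated squaring mod 15841: 5^1 ≡ 5, 5^2 ≡ 25, 5^4 ≡ 625, 5^8 ≡ 10441, 5^16 ≡ 12560, 5^32 ≡ 8922, 5^64 ≡ 1059, 5^128 ≡ 12611, 5^256 ≡ 9522.
495 = 256 + 128 + 64 + 32 + 8 + 4 + 2 + 1, so 5^495 ≡ 9522·12611·1059·8922·10441·625·25·5 ≡ 3380 (mod 15841).
x_0 = 3380.
x_1 = 3380^2 mod 15841 = 3039.
x_2 = 3039^2 mod 15841 = 218.

218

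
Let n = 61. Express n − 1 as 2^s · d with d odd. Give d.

15

Halving: 60 → 30 → 15; 15 is odd.
So 60 = 2^2 · 15.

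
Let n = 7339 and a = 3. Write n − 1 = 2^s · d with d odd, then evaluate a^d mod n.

6885

n − 1 = 7338 = 2^1 · 3669, so s = 1 and d = 3669.
Repeated squaring mod 7339: 3^1 ≡ 3, 3^2 ≡ 9, 3^4 ≡ 81, 3^8 ≡ 6561, 3^16 ≡ 3486, 3^32 ≡ 6151, 3^64 ≡ 2256, 3^128 ≡ 3609, 3^256 ≡ 5495, 3^512 ≡ 2379, 3^1024 ≡ 1272, 3^2048 ≡ 3404.
3669 = 2048 + 1024 + 512 + 64 + 16 + 4 + 1, so 3^3669 ≡ 3404·1272·2379·2256·3486·81·3 ≡ 6885 (mod 7339).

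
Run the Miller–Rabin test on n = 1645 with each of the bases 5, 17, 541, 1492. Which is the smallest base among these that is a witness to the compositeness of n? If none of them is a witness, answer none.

n − 1 = 1644 = 2^2 · 411, so s = 2 and d = 411.
Base 5: x_0 = 5^411 mod 1645 = 1595. x_0 is neither 1 nor 1644, so continue squaring. x_1 = 1595^2 mod 1645 = 855. Reached i = s−1 = 1 without hitting −1: 5 is a Miller–Rabin witness and 1645 is composite.
Base 17: x_0 = 17^411 mod 1645 = 643. x_0 is neither 1 nor 1644, so continue squaring. x_1 = 643^2 mod 1645 = 554. Reached i = s−1 = 1 without hitting −1: 17 is a Miller–Rabin witness and 1645 is composite.
Base 541: x_0 = 541^411 mod 1645 = 666. x_0 is neither 1 nor 1644, so continue squaring. x_1 = 666^2 mod 1645 = 1051. Reached i = s−1 = 1 without hitting −1: 541 is a Miller–Rabin witness and 1645 is composite.
Base 1492: x_0 = 1492^411 mod 1645 = 218. x_0 is neither 1 nor 1644, so continue squaring. x_1 = 218^2 mod 1645 = 1464. Reached i = s−1 = 1 without hitting −1: 1492 is a Miller–Rabin witness and 1645 is composite.
The smallest witness among the given bases is 5.

5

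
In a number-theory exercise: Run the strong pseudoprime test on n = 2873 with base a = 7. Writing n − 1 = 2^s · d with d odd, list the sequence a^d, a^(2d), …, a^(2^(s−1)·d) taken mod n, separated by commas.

743, 433, 744

n − 1 = 2872 = 2^3 · 359, so s = 3 and d = 359.
x_0 = 7^359 mod 2873 = 743.
x_1 = 743^2 mod 2873 = 433.
x_2 = 433^2 mod 2873 = 744.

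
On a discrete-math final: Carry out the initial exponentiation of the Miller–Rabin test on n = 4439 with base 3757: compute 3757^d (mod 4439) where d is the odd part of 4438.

n − 1 = 4438 = 2^1 · 2219, so s = 1 and d = 2219.
3757^2219 mod 4439 = 4075.

4075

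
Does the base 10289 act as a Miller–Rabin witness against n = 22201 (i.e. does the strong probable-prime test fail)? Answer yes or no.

n − 1 = 22200 = 2^3 · 2775, so s = 3 and d = 2775.
x_0 = 10289^2775 mod 22201 = 1744.
x_0 is neither 1 nor 22200, so continue squaring.
x_1 = 1744^2 mod 22201 = 22200.
x_1 ≡ −1, so 10289 is not a witness.

no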